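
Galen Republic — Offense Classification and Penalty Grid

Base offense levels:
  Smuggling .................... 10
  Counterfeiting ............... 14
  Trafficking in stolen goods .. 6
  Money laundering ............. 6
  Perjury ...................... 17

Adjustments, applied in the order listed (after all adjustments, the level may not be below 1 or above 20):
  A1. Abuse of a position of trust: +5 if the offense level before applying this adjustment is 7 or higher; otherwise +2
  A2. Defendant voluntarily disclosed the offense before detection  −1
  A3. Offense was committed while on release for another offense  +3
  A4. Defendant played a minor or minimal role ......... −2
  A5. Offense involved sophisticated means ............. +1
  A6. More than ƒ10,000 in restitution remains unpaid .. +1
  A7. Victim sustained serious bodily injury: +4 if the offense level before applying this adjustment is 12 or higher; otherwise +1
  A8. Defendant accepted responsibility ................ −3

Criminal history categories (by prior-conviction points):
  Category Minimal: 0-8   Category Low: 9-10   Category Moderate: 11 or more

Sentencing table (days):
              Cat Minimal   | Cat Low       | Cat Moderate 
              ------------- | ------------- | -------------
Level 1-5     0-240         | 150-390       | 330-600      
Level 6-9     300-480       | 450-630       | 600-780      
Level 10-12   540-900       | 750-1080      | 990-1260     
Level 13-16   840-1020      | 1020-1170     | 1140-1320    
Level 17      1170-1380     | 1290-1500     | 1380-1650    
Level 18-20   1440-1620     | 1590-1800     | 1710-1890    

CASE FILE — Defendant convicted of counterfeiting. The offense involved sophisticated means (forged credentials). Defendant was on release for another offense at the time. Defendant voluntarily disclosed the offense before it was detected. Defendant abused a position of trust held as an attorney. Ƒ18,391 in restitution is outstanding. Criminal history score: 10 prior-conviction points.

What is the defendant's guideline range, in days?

1590-1800 days

Base offense level for counterfeiting: 14.
A1 applies (level before this adjustment is 14 ≥ 7, so +5): 14 + 5 = 19.
A2 applies: 19 − 1 = 18.
A3 applies: 18 + 3 = 21.
A4 does not apply.
A5 applies: 21 + 1 = 22.
A6 applies: 22 + 1 = 23.
A7 does not apply.
A8 does not apply.
Level 23 exceeds the maximum of 20; capped at 20.
Final offense level: 20.
Criminal history: 10 prior points → Category Low (9-10).
Level 20 falls in the 18-20 band.
Grid: Level 18-20 × Category Low = 1590-1800 days.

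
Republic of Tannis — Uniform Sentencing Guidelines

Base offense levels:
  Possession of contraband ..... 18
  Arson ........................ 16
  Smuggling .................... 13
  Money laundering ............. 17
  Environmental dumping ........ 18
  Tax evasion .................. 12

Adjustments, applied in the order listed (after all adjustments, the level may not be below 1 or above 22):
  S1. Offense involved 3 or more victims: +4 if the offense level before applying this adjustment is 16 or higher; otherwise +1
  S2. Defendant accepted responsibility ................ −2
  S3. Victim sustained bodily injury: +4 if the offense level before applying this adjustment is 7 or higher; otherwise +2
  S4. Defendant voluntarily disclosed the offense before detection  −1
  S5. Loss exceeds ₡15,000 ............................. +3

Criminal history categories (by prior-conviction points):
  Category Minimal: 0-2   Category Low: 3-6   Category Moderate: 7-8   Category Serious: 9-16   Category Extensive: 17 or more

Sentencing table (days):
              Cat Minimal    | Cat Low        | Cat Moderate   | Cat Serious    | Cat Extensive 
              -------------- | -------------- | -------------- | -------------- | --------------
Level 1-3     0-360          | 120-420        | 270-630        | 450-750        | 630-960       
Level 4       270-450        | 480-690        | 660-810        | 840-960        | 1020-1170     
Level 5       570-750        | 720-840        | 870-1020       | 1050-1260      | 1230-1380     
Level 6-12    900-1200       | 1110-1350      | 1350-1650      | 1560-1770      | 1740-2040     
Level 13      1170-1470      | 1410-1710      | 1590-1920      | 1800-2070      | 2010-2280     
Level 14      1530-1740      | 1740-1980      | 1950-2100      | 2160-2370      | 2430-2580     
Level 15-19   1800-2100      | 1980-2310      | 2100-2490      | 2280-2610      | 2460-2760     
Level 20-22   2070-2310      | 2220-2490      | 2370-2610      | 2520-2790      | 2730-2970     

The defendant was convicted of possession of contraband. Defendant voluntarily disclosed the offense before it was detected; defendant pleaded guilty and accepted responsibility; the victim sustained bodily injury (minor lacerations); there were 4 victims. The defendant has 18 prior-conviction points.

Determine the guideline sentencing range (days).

Base offense level for possession of contraband: 18.
S1 applies (level before this adjustment is 18 ≥ 16, so +4): 18 + 4 = 22.
S2 applies: 22 − 2 = 20.
S3 applies (level before this adjustment is 20 ≥ 7, so +4): 20 + 4 = 24.
S4 applies: 24 − 1 = 23.
S5 does not apply.
Level 23 exceeds the maximum of 22; capped at 22.
Final offense level: 22.
Criminal history: 18 prior points → Category Extensive (17+).
Level 22 falls in the 20-22 band.
Grid: Level 20-22 × Category Extensive = 2730-2970 days.

2730-2970 days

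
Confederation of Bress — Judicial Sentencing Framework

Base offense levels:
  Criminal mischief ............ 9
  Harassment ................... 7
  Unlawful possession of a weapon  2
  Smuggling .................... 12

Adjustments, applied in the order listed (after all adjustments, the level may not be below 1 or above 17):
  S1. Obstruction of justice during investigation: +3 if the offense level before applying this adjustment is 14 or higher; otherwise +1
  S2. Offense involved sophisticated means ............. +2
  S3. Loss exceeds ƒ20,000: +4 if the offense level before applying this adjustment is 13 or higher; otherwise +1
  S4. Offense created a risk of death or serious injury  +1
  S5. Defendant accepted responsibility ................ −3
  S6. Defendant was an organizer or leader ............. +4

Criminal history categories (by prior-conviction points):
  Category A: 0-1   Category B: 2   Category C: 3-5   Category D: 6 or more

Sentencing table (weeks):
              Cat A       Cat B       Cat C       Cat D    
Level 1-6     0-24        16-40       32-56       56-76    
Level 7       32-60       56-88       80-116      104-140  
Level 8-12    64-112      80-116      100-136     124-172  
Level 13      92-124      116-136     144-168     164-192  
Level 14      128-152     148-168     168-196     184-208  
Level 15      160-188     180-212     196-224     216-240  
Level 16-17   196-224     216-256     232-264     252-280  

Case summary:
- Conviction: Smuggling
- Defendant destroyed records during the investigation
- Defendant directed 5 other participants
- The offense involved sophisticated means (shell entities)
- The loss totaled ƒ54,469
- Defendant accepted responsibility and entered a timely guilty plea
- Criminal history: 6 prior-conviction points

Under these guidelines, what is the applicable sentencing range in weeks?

252-280 weeks

Base offense level for smuggling: 12.
S1 applies (level before this adjustment is 12 < 14, so +1): 12 + 1 = 13.
S2 applies: 13 + 2 = 15.
S3 applies (level before this adjustment is 15 ≥ 13, so +4): 15 + 4 = 19.
S4 does not apply.
S5 applies: 19 − 3 = 16.
S6 applies: 16 + 4 = 20.
Level 20 exceeds the maximum of 17; capped at 17.
Final offense level: 17.
Criminal history: 6 prior points → Category D (6+).
Level 17 falls in the 16-17 band.
Grid: Level 16-17 × Category D = 252-280 weeks.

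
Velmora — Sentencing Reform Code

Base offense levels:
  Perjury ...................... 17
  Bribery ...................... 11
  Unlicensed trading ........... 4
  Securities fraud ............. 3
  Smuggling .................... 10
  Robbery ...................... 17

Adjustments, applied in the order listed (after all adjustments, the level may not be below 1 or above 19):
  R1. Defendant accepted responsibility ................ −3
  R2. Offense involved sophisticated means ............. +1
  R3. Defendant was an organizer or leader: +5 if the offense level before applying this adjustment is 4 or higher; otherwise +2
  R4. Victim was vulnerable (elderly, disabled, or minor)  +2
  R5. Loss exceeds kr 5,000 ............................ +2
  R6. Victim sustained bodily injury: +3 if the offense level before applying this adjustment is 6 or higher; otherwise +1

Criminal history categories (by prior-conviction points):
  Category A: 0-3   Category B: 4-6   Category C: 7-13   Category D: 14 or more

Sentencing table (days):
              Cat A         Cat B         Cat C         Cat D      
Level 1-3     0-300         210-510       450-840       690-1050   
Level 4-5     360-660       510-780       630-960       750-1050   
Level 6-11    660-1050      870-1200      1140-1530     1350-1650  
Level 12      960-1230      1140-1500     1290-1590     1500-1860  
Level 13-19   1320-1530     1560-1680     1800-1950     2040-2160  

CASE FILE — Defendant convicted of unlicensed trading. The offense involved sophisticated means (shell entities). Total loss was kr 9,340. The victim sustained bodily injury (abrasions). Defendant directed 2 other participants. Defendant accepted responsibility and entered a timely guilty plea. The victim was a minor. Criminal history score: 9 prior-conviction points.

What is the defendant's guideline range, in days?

Base offense level for unlicensed trading: 4.
R1 applies: 4 − 3 = 1.
R2 applies: 1 + 1 = 2.
R3 applies (level before this adjustment is 2 < 4, so +2): 2 + 2 = 4.
R4 applies: 4 + 2 = 6.
R5 applies: 6 + 2 = 8.
R6 applies (level before this adjustment is 8 ≥ 6, so +3): 8 + 3 = 11.
Final offense level: 11.
Criminal history: 9 prior points → Category C (7-13).
Level 11 falls in the 6-11 band.
Grid: Level 6-11 × Category C = 1140-1530 days.

1140-1530 days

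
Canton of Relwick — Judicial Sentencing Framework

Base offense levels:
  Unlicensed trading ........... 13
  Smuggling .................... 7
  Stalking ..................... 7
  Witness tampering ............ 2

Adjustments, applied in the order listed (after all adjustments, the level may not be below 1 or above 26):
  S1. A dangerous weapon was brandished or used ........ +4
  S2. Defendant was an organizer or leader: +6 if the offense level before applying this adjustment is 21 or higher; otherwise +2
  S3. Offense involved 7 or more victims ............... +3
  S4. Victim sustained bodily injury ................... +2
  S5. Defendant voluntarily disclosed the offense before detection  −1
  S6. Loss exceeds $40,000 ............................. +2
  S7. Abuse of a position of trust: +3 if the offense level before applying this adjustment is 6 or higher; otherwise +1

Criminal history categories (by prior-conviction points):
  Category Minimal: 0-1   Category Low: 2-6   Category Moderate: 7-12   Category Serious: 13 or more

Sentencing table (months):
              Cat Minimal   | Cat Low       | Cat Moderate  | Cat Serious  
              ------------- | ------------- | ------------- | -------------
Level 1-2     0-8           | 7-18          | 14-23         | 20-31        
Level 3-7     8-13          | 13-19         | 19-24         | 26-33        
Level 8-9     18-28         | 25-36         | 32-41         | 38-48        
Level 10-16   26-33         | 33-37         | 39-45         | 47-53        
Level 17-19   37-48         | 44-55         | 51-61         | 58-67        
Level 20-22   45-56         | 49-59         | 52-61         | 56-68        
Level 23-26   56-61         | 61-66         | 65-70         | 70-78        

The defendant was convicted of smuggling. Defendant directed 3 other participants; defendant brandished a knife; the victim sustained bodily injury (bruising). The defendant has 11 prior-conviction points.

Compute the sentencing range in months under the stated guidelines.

39-45 months

Base offense level for smuggling: 7.
S1 applies: 7 + 4 = 11.
S2 applies (level before this adjustment is 11 < 21, so +2): 11 + 2 = 13.
S4 applies: 13 + 2 = 15.
S5 does not apply.
Final offense level: 15.
Criminal history: 11 prior points → Category Moderate (7-12).
Level 15 falls in the 10-16 band.
Grid: Level 10-16 × Category Moderate = 39-45 months.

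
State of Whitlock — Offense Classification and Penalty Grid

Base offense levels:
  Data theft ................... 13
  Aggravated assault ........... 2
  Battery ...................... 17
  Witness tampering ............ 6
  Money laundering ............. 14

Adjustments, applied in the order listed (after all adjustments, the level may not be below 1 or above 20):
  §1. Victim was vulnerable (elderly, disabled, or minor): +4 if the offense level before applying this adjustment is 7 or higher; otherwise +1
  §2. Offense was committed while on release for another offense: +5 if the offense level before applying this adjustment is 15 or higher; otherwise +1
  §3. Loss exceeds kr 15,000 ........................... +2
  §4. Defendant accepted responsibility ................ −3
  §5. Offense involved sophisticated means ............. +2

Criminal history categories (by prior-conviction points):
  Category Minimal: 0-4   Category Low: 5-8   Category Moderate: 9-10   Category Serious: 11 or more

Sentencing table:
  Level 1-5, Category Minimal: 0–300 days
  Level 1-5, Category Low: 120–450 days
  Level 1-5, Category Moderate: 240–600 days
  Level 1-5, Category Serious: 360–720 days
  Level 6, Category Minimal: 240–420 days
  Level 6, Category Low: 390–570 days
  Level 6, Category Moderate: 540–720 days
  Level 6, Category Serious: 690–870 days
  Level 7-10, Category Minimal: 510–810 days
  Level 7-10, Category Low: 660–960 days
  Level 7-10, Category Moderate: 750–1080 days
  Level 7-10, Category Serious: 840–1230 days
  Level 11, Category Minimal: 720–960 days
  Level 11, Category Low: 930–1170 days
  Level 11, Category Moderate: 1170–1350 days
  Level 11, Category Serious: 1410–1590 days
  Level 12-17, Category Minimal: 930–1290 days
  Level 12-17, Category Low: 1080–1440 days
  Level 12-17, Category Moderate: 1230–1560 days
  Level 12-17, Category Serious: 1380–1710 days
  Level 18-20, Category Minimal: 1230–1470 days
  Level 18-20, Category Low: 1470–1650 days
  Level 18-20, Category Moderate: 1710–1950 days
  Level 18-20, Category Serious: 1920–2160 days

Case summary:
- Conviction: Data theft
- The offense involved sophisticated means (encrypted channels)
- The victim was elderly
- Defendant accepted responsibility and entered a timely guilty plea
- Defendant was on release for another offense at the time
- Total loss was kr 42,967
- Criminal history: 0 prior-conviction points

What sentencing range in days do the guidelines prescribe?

Base offense level for data theft: 13.
§1 applies (level before this adjustment is 13 ≥ 7, so +4): 13 + 4 = 17.
§2 applies (level before this adjustment is 17 ≥ 15, so +5): 17 + 5 = 22.
§3 applies: 22 + 2 = 24.
§4 applies: 24 − 3 = 21.
§5 applies: 21 + 2 = 23.
Level 23 exceeds the maximum of 20; capped at 20.
Final offense level: 20.
Criminal history: 0 prior points → Category Minimal (0-4).
Level 20 falls in the 18-20 band.
Grid: Level 18-20 × Category Minimal = 1230-1470 days.

1230-1470 days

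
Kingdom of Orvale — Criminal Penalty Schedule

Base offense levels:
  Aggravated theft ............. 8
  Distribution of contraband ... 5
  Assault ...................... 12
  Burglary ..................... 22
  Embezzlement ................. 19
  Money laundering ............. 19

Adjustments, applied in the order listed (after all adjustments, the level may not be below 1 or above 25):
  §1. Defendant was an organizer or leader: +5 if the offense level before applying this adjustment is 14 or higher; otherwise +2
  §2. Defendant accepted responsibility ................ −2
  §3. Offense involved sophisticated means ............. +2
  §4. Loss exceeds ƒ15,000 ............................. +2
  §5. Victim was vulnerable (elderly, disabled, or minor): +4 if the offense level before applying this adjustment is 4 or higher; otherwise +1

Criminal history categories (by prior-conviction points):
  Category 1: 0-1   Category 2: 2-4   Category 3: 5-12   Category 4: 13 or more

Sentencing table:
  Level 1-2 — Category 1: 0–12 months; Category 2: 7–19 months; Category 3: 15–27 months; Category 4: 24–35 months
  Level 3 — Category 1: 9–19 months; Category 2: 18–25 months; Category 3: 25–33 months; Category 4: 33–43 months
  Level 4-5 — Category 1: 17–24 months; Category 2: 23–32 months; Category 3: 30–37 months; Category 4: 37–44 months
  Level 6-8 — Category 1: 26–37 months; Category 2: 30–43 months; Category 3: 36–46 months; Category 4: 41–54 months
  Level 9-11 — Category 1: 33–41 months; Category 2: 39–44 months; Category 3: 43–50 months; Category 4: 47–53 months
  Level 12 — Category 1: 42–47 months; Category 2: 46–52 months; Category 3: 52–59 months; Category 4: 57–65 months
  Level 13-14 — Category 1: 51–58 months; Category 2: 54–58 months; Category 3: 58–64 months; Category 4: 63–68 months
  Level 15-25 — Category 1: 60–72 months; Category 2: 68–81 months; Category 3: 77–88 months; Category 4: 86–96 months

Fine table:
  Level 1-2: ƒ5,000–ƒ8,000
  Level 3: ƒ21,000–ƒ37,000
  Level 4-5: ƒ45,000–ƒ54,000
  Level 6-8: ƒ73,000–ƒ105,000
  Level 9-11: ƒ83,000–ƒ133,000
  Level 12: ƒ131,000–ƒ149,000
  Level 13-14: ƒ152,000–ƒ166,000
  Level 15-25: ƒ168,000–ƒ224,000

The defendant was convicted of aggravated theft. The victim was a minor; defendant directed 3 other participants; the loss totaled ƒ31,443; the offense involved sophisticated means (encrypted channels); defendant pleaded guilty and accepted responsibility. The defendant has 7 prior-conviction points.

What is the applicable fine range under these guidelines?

ƒ168,000–ƒ224,000

Base offense level for aggravated theft: 8.
§1 applies (level before this adjustment is 8 < 14, so +2): 8 + 2 = 10.
§2 applies: 10 − 2 = 8.
§3 applies: 8 + 2 = 10.
§4 applies: 10 + 2 = 12.
§5 applies (level before this adjustment is 12 ≥ 4, so +4): 12 + 4 = 16.
Final offense level: 16.
Level 16 falls in the 15-25 band.
Fine table: Level 15-25 → ƒ168,000–ƒ224,000.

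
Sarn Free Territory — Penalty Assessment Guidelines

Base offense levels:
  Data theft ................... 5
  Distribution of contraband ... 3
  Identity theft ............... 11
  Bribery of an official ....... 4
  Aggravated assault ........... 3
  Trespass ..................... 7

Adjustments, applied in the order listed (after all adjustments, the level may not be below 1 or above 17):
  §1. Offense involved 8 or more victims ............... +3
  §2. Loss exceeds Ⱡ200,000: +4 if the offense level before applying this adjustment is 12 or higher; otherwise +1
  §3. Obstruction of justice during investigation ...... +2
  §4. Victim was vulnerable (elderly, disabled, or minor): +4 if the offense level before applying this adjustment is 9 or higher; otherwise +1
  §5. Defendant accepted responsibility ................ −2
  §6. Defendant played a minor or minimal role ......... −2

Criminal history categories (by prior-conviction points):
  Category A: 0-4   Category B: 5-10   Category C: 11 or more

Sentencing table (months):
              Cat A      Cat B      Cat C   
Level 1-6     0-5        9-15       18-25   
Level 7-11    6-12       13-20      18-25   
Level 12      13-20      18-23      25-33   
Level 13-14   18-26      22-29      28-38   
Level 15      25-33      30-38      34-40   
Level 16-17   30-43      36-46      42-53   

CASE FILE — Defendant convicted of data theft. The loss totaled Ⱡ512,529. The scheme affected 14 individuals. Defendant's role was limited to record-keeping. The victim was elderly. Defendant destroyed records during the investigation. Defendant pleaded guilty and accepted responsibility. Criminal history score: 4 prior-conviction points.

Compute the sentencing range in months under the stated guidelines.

Base offense level for data theft: 5.
§1 applies: 5 + 3 = 8.
§2 applies (level before this adjustment is 8 < 12, so +1): 8 + 1 = 9.
§3 applies: 9 + 2 = 11.
§4 applies (level before this adjustment is 11 ≥ 9, so +4): 11 + 4 = 15.
§5 applies: 15 − 2 = 13.
§6 applies: 13 − 2 = 11.
Final offense level: 11.
Criminal history: 4 prior points → Category A (0-4).
Level 11 falls in the 7-11 band.
Grid: Level 7-11 × Category A = 6-12 months.

6-12 months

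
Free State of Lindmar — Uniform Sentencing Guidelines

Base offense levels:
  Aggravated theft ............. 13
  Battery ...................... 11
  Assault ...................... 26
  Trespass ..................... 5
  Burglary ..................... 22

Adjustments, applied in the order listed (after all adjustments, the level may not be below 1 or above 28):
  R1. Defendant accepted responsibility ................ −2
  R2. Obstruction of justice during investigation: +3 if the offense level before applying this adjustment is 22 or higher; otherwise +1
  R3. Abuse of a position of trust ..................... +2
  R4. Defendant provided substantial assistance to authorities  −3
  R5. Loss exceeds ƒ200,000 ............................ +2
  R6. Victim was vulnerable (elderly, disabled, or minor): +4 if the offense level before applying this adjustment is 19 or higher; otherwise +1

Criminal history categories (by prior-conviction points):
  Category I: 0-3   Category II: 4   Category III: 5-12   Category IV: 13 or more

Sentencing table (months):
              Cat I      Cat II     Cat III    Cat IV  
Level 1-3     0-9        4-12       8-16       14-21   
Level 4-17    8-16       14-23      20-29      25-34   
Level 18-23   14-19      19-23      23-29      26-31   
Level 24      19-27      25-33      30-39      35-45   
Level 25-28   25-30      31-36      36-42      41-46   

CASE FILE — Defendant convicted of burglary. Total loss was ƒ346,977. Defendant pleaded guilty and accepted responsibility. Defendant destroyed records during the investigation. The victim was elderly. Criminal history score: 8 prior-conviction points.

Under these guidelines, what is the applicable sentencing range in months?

36-42 months

Base offense level for burglary: 22.
R1 applies: 22 − 2 = 20.
R2 applies (level before this adjustment is 20 < 22, so +1): 20 + 1 = 21.
R5 applies: 21 + 2 = 23.
R6 applies (level before this adjustment is 23 ≥ 19, so +4): 23 + 4 = 27.
Final offense level: 27.
Criminal history: 8 prior points → Category III (5-12).
Level 27 falls in the 25-28 band.
Grid: Level 25-28 × Category III = 36-42 months.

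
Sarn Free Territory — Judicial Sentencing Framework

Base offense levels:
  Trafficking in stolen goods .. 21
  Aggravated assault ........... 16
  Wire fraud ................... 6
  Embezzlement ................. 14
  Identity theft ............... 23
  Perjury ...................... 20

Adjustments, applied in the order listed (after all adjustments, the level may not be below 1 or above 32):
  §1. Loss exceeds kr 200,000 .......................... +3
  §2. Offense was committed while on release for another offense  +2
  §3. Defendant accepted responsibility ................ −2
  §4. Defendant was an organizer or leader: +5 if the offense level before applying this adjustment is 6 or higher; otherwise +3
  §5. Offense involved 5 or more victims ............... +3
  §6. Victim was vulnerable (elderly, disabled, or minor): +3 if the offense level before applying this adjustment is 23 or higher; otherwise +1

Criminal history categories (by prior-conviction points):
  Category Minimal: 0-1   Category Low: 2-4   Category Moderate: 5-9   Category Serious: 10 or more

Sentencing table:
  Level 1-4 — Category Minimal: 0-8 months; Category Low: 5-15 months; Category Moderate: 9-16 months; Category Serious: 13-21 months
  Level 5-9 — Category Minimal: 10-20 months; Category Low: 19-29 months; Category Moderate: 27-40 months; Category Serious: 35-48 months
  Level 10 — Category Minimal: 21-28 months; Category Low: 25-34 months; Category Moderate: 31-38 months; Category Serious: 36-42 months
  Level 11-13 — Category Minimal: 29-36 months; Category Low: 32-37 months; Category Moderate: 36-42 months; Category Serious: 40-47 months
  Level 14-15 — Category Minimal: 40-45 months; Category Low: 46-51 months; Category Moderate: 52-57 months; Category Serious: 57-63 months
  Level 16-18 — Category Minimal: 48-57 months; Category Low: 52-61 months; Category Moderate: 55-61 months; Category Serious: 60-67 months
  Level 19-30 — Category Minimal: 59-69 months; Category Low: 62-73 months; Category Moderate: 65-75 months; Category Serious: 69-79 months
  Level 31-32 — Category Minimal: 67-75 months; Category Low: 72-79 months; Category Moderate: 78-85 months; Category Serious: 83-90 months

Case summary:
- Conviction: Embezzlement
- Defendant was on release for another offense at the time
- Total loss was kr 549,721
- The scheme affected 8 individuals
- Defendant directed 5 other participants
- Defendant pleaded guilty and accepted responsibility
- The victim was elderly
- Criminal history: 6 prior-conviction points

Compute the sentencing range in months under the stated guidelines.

Base offense level for embezzlement: 14.
§1 applies: 14 + 3 = 17.
§2 applies: 17 + 2 = 19.
§3 applies: 19 − 2 = 17.
§4 applies (level before this adjustment is 17 ≥ 6, so +5): 17 + 5 = 22.
§5 applies: 22 + 3 = 25.
§6 applies (level before this adjustment is 25 ≥ 23, so +3): 25 + 3 = 28.
Final offense level: 28.
Criminal history: 6 prior points → Category Moderate (5-9).
Level 28 falls in the 19-30 band.
Grid: Level 19-30 × Category Moderate = 65-75 months.

65-75 months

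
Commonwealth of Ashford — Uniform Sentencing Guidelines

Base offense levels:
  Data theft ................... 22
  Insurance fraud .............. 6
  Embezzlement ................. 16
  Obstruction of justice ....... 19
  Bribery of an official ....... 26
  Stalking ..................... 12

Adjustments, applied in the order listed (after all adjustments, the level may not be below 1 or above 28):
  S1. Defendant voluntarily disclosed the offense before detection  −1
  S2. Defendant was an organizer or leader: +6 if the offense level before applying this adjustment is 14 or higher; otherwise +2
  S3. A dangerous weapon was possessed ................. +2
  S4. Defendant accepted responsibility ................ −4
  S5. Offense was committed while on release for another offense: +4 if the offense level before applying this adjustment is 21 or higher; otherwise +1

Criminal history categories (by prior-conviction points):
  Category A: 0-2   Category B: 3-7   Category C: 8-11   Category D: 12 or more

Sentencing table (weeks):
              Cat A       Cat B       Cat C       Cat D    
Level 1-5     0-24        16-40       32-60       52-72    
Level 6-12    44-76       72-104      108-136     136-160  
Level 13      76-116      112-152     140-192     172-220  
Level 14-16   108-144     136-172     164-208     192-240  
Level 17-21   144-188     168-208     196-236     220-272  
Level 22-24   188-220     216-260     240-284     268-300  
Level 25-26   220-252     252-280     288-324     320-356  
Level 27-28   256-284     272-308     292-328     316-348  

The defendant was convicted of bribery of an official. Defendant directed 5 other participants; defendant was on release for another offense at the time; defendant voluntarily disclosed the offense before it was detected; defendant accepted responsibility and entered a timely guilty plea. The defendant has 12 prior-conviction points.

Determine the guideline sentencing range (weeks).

316-348 weeks

Base offense level for bribery of an official: 26.
S1 applies: 26 − 1 = 25.
S2 applies (level before this adjustment is 25 ≥ 14, so +6): 25 + 6 = 31.
S4 applies: 31 − 4 = 27.
S5 applies (level before this adjustment is 27 ≥ 21, so +4): 27 + 4 = 31.
Level 31 exceeds the maximum of 28; capped at 28.
Final offense level: 28.
Criminal history: 12 prior points → Category D (12+).
Level 28 falls in the 27-28 band.
Grid: Level 27-28 × Category D = 316-348 weeks.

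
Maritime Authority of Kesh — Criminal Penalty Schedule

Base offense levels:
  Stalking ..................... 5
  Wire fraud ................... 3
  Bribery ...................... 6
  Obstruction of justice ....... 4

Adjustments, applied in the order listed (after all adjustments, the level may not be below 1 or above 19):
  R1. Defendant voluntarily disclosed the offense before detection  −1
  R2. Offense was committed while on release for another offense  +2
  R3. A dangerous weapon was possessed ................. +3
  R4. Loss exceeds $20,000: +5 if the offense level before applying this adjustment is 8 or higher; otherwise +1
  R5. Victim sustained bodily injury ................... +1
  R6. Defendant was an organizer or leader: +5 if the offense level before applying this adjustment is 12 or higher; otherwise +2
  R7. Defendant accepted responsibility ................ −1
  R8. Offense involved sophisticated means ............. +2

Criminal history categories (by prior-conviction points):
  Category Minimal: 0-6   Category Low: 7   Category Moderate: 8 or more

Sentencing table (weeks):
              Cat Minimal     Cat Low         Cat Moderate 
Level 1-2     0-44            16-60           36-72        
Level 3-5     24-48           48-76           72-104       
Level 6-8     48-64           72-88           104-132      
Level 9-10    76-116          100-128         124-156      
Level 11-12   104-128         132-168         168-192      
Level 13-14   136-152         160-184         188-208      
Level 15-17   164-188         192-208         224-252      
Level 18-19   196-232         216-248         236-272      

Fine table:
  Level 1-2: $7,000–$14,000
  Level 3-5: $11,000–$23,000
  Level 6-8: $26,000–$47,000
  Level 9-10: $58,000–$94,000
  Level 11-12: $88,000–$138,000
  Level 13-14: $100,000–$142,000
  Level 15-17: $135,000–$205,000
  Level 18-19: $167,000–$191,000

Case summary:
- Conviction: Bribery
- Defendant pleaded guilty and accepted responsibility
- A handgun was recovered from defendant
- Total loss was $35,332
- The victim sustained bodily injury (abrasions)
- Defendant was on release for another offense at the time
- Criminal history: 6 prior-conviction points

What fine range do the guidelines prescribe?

$135,000–$205,000

Base offense level for bribery: 6.
R1 does not apply.
R2 applies: 6 + 2 = 8.
R3 applies: 8 + 3 = 11.
R4 applies (level before this adjustment is 11 ≥ 8, so +5): 11 + 5 = 16.
R5 applies: 16 + 1 = 17.
R6 does not apply.
R7 applies: 17 − 1 = 16.
Final offense level: 16.
Level 16 falls in the 15-17 band.
Fine table: Level 15-17 → $135,000–$205,000.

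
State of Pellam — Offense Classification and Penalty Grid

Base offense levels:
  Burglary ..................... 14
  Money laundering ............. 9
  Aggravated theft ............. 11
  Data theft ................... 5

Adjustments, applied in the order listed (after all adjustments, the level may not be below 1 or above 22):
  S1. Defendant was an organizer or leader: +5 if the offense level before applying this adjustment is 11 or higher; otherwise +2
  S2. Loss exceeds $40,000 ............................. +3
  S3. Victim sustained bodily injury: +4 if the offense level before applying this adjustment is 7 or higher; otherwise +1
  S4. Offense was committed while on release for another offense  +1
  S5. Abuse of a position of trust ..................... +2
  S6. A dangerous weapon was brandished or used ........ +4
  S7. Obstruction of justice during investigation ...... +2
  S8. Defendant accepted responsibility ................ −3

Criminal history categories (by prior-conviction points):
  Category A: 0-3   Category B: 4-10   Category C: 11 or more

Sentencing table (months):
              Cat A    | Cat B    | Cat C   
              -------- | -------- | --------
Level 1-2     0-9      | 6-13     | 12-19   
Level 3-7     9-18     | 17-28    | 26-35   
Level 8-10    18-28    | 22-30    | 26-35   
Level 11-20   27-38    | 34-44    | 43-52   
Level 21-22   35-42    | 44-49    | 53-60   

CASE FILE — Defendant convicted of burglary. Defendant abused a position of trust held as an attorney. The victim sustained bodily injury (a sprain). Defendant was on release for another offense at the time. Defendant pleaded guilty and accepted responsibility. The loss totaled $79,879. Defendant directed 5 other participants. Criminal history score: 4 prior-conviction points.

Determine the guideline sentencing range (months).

Base offense level for burglary: 14.
S1 applies (level before this adjustment is 14 ≥ 11, so +5): 14 + 5 = 19.
S2 applies: 19 + 3 = 22.
S3 applies (level before this adjustment is 22 ≥ 7, so +4): 22 + 4 = 26.
S4 applies: 26 + 1 = 27.
S5 applies: 27 + 2 = 29.
S7 does not apply.
S8 applies: 29 − 3 = 26.
Level 26 exceeds the maximum of 22; capped at 22.
Final offense level: 22.
Criminal history: 4 prior points → Category B (4-10).
Level 22 falls in the 21-22 band.
Grid: Level 21-22 × Category B = 44-49 months.

44-49 months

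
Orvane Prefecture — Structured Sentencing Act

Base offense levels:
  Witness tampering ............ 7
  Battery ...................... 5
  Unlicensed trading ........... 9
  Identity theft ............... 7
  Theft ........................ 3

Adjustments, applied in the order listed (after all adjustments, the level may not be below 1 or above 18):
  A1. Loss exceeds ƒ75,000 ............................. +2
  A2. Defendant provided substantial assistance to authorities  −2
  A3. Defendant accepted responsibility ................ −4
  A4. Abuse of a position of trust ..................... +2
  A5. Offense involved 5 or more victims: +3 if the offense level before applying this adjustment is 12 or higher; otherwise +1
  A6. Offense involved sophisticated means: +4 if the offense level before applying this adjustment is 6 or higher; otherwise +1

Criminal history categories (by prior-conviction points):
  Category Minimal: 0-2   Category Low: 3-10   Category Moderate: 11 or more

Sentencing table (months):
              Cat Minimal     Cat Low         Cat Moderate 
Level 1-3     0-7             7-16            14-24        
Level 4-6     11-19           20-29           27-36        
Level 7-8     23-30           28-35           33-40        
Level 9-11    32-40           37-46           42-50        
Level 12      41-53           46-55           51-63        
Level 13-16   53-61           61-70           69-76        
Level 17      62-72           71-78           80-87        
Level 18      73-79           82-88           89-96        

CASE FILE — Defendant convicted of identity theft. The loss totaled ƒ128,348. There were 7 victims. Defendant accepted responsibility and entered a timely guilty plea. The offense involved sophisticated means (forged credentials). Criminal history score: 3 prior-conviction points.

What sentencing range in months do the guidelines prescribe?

Base offense level for identity theft: 7.
A1 applies: 7 + 2 = 9.
A2 does not apply.
A3 applies: 9 − 4 = 5.
A4 does not apply.
A5 applies (level before this adjustment is 5 < 12, so +1): 5 + 1 = 6.
A6 applies (level before this adjustment is 6 ≥ 6, so +4): 6 + 4 = 10.
Final offense level: 10.
Criminal history: 3 prior points → Category Low (3-10).
Level 10 falls in the 9-11 band.
Grid: Level 9-11 × Category Low = 37-46 months.

37-46 months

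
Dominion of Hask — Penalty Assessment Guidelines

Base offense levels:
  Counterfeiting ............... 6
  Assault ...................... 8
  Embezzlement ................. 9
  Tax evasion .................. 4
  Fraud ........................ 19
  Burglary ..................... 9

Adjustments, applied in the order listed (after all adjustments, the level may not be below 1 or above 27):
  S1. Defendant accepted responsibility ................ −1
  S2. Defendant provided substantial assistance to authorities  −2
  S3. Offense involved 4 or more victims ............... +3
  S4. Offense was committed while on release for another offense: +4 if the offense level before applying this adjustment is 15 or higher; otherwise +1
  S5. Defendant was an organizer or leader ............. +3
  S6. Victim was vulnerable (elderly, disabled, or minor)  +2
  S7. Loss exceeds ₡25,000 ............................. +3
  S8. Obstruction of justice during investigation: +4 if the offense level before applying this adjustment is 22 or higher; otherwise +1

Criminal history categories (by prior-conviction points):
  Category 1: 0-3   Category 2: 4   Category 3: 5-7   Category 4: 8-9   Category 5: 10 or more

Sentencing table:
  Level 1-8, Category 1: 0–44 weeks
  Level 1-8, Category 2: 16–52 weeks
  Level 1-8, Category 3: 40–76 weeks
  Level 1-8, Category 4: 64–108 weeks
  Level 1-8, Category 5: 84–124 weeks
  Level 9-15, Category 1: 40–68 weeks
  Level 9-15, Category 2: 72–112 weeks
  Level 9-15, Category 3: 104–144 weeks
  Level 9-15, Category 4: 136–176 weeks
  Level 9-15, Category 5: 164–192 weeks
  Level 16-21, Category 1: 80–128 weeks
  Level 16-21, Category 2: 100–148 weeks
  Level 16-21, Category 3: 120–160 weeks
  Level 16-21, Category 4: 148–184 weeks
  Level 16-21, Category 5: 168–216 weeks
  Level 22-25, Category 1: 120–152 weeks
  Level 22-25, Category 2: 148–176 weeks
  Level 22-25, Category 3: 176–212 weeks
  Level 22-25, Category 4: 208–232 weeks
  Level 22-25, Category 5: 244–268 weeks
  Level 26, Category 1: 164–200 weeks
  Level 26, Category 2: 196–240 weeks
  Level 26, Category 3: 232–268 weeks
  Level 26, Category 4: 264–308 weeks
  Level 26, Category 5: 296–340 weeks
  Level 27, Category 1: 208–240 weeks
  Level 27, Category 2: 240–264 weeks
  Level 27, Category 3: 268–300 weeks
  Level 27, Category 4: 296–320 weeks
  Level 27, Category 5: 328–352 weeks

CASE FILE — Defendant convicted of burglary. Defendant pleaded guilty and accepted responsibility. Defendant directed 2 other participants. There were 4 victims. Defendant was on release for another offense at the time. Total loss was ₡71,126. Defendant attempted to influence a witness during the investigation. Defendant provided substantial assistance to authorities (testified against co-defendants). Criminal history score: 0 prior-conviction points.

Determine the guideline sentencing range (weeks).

80-128 weeks

Base offense level for burglary: 9.
S1 applies: 9 − 1 = 8.
S2 applies: 8 − 2 = 6.
S3 applies: 6 + 3 = 9.
S4 applies (level before this adjustment is 9 < 15, so +1): 9 + 1 = 10.
S5 applies: 10 + 3 = 13.
S6 does not apply.
S7 applies: 13 + 3 = 16.
S8 applies (level before this adjustment is 16 < 22, so +1): 16 + 1 = 17.
Final offense level: 17.
Criminal history: 0 prior points → Category 1 (0-3).
Level 17 falls in the 16-21 band.
Grid: Level 16-21 × Category 1 = 80-128 weeks.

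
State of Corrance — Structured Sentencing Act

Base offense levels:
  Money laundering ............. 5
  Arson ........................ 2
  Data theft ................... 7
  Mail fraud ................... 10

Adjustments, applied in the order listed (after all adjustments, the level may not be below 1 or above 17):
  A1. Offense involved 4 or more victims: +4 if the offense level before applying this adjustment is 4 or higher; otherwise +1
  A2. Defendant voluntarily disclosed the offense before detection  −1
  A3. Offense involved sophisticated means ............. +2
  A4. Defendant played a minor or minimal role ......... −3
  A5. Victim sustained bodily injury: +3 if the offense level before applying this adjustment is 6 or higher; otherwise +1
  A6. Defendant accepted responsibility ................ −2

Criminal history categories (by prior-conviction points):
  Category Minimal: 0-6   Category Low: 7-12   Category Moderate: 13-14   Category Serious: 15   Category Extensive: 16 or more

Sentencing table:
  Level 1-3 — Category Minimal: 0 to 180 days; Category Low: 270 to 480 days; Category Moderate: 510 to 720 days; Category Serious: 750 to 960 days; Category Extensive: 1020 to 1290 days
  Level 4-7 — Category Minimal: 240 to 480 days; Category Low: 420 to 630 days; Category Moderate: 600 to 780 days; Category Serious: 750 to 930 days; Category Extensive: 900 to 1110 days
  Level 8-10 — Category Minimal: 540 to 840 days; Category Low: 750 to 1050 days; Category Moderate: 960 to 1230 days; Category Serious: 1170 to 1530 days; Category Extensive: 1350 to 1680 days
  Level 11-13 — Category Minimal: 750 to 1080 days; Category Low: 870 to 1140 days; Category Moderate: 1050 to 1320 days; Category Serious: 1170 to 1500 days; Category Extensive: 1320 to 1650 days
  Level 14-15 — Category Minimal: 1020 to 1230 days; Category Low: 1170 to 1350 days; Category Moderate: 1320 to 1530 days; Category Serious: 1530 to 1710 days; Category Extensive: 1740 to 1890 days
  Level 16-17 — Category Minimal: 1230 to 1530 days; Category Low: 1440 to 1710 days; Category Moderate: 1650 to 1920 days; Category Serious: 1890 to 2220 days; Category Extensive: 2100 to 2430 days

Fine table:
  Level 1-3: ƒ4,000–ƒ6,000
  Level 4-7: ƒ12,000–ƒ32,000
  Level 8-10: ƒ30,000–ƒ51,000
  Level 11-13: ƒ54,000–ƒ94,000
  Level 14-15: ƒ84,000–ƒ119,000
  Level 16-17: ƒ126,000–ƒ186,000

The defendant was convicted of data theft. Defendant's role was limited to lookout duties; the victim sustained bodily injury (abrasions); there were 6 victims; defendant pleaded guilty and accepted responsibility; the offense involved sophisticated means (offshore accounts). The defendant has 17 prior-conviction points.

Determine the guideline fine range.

Base offense level for data theft: 7.
A1 applies (level before this adjustment is 7 ≥ 4, so +4): 7 + 4 = 11.
A2 does not apply.
A3 applies: 11 + 2 = 13.
A4 applies: 13 − 3 = 10.
A5 applies (level before this adjustment is 10 ≥ 6, so +3): 10 + 3 = 13.
A6 applies: 13 − 2 = 11.
Final offense level: 11.
Level 11 falls in the 11-13 band.
Fine table: Level 11-13 → ƒ54,000–ƒ94,000.

ƒ54,000–ƒ94,000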